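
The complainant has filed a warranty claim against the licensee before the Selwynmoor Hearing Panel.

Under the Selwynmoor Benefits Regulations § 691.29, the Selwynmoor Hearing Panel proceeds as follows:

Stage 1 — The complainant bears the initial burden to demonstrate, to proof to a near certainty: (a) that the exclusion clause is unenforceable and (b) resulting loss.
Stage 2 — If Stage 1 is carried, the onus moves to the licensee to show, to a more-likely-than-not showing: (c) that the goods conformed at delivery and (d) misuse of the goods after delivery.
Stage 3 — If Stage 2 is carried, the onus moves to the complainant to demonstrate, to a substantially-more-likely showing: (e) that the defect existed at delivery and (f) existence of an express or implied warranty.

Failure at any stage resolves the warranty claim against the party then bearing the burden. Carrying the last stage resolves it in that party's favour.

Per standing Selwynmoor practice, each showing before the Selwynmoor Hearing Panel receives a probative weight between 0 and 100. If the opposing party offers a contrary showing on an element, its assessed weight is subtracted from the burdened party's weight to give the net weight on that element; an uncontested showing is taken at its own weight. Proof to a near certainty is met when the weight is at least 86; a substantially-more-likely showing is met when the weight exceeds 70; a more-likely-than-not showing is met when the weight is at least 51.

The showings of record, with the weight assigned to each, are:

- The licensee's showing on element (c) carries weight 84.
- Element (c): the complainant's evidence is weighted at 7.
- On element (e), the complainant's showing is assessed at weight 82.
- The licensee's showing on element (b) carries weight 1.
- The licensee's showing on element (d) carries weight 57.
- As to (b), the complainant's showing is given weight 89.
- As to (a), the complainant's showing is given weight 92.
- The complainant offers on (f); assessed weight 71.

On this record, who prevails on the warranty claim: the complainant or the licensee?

complainant

Stage 1 — burden on complainant; standard: proof to a near certainty (weight is at least 86).
    (a): 92 ≥ 86 [met]
    (b): 89 − 1 = 88 ≥ 86 [met]
  Stage 1 carried; the burden shifts to the licensee.
Stage 2 — burden on licensee; standard: a more-likely-than-not showing (weight is at least 51).
    (c): 84 − 7 = 77 ≥ 51 [met]
    (d): 57 ≥ 51 [met]
  The licensee carries Stage 2; the complainant now bears the burden.
Stage 3 — burden on complainant; standard: a substantially-more-likely showing (weight exceeds 70).
    (e): 82 > 70 [met]
    (f): 71 > 70 [met]
  All elements met at the final stage.
With every stage satisfied, the complainant prevails.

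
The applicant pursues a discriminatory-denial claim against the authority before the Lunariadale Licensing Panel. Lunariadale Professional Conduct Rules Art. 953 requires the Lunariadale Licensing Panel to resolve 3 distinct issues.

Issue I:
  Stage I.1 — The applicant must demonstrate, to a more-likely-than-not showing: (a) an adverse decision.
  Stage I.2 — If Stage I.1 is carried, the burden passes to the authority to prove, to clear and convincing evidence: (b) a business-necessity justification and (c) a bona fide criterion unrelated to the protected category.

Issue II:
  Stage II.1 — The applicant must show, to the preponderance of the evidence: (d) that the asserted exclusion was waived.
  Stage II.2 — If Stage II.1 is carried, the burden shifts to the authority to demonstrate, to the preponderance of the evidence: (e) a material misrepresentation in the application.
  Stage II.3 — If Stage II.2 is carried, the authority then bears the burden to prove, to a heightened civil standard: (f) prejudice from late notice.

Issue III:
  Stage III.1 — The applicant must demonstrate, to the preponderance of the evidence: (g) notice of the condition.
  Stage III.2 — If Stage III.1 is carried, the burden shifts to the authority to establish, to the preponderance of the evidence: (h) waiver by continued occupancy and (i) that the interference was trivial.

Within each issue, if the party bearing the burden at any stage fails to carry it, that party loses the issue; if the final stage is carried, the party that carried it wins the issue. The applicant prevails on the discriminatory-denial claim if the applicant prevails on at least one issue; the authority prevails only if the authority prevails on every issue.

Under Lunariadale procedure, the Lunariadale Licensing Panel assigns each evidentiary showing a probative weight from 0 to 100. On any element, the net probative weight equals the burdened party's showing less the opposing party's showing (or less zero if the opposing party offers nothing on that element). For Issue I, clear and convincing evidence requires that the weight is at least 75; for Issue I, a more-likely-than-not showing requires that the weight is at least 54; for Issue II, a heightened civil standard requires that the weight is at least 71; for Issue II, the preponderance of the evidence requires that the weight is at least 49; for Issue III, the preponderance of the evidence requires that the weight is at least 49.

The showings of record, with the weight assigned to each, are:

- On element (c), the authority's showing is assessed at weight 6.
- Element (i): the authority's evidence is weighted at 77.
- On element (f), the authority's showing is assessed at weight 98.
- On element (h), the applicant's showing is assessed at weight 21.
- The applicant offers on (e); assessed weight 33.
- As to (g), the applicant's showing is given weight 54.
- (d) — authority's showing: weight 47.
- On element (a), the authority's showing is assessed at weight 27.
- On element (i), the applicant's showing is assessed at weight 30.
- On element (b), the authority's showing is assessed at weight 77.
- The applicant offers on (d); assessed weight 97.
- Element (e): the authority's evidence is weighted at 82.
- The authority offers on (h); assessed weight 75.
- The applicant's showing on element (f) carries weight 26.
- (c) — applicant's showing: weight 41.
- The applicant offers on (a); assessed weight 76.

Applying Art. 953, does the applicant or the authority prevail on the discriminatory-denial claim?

applicant

— Issue I —
At Stage I.1 the applicant must meet a more-likely-than-not showing (weight is at least 54): on (a) the weight is 76 less the opposing 27 gives net 49, < 54, so (a) does not meet the standard.
  The applicant does not carry Stage I.1.
The authority prevails on this issue.
— Issue II —
At Stage II.1 the applicant must meet the preponderance of the evidence (weight is at least 49): on (d) the weight is 97 less the opposing 47 gives net 50, which does reach 49, so (d) meets the standard.
  Stage II.1 carried; the burden shifts to the authority.
At Stage II.2 the authority must meet the preponderance of the evidence (weight is at least 49): on (e) the weight is 82 less the opposing 33 gives net 49, which does reach 49, so (e) meets the standard.
  Stage II.2 carried; the burden remains with the authority.
At Stage II.3 the authority must meet a heightened civil standard (weight is at least 71): on (f) the weight is 98 less the opposing 26 gives net 72, ≥ 71, so (f) meets the standard.
  All elements met at the final stage.
Every stage carried; the authority prevails on this issue.
— Issue III —
Stage III.1 — burden on applicant; standard: the preponderance of the evidence (weight is at least 49).
    (g): 54 ≥ 49 [met]
  All elements met. The burden passes to the authority.
Stage III.2 — burden on authority; standard: the preponderance of the evidence (weight is at least 49).
    (h): 75 − 21 = 54 ≥ 49 [met]
    (i): 77 − 30 = 47 < 49 [not met]
  The authority does not carry Stage III.2.
So the applicant prevails on this issue.
Per-issue: Issue I → authority; Issue II → authority; Issue III → applicant. The applicant must prevail on at least one issue; overall, the applicant prevails.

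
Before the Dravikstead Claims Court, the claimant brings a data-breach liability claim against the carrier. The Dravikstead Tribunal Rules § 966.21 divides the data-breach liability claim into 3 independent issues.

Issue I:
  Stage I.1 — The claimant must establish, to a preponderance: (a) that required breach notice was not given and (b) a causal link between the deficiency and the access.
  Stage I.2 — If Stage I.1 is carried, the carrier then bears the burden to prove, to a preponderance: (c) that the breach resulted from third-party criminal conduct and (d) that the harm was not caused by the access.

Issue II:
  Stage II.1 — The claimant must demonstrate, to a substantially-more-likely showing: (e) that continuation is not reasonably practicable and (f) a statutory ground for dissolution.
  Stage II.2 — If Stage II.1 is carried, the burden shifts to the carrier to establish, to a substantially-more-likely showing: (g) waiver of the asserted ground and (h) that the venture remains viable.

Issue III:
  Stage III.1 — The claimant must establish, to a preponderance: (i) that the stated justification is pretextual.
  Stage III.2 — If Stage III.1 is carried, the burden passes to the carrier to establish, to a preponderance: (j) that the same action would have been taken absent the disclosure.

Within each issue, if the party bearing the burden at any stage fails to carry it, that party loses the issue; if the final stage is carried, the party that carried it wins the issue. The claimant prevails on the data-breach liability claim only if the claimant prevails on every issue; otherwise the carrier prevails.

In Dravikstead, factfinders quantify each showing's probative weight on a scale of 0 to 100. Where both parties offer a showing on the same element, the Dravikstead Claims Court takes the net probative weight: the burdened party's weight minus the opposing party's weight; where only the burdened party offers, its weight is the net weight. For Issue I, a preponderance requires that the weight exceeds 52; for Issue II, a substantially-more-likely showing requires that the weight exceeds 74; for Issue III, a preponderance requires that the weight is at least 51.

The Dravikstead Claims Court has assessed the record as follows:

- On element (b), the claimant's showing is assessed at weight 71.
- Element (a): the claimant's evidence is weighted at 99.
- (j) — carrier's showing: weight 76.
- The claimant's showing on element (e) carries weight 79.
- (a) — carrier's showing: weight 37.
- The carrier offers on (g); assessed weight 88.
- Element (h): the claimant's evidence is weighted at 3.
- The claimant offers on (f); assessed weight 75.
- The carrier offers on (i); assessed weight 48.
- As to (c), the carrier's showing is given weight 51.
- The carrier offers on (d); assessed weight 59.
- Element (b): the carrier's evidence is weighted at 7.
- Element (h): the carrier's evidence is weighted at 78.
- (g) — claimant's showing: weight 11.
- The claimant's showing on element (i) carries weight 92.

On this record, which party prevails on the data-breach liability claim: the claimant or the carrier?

— Issue I —
Stage I.1 (claimant, a preponderance, weight exceeds 52): (a) net 99−37=62 > 52 — meets; (b) net 71−7=64 > 52 — meets.
  All elements met. The burden passes to the carrier.
Stage I.2 (carrier, a preponderance, weight exceeds 52): (c) 51 ≤ 52 — fails; (d) 59 > 52 — meets.
  Stage I.2 not carried; the carrier fails its burden.
The claimant prevails on this issue.
— Issue II —
Stage II.1 — burden on claimant; standard: a substantially-more-likely showing (weight exceeds 74).
    (e): 79 > 74 [met]
    (f): 75 > 74 [met]
  All elements met. The burden passes to the carrier.
Stage II.2 — burden on carrier; standard: a substantially-more-likely showing (weight exceeds 74).
    (g): 88 − 11 = 77 > 74 [met]
    (h): 78 − 3 = 75 > 74 [met]
  All elements met at the final stage.
Every stage carried; the carrier prevails on this issue.
— Issue III —
At Stage III.1 the claimant must meet a preponderance (weight is at least 51): on (i) the weight is 92 less the opposing 48 gives net 44, which does not reach 51, so (i) does not meet the standard.
  Stage III.1 not carried; the claimant fails its burden.
The carrier prevails on this issue.
Per-issue: Issue I → claimant; Issue II → carrier; Issue III → carrier. The claimant must prevail on every issue; overall, the carrier prevails.

carrier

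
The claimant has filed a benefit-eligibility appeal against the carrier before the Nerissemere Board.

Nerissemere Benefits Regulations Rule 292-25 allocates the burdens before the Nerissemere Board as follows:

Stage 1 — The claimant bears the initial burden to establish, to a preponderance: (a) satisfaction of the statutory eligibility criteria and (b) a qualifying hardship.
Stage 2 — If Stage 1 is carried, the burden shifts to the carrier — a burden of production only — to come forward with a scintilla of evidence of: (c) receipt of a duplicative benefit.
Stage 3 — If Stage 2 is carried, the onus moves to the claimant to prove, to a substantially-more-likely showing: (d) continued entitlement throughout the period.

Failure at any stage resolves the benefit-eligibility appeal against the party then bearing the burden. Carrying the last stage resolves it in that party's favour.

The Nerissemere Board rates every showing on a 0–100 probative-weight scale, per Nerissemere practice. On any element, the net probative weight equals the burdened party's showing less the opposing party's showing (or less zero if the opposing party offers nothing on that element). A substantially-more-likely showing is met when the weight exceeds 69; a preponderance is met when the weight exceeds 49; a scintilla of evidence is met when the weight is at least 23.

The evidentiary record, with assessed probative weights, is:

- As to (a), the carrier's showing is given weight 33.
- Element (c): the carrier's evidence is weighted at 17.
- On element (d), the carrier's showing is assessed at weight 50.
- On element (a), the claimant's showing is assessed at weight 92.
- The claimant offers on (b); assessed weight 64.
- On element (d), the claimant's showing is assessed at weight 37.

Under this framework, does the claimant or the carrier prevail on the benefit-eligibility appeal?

At Stage 1 the claimant must meet a preponderance (weight exceeds 49): on (a) the weight is 92 less the opposing 33 gives net 59, which does exceed 49, so (a) meets the standard; on (b) the weight is 64, > 49, so (b) meets the standard.
  The claimant carries Stage 1; the carrier now bears the burden.
At Stage 2 the carrier must meet a scintilla of evidence (weight is at least 23): on (c) the weight is 17, < 23, so (c) does not meet the standard.
  The carrier does not carry Stage 2.
The analysis ends at Stage 2; the claimant prevails.

claimant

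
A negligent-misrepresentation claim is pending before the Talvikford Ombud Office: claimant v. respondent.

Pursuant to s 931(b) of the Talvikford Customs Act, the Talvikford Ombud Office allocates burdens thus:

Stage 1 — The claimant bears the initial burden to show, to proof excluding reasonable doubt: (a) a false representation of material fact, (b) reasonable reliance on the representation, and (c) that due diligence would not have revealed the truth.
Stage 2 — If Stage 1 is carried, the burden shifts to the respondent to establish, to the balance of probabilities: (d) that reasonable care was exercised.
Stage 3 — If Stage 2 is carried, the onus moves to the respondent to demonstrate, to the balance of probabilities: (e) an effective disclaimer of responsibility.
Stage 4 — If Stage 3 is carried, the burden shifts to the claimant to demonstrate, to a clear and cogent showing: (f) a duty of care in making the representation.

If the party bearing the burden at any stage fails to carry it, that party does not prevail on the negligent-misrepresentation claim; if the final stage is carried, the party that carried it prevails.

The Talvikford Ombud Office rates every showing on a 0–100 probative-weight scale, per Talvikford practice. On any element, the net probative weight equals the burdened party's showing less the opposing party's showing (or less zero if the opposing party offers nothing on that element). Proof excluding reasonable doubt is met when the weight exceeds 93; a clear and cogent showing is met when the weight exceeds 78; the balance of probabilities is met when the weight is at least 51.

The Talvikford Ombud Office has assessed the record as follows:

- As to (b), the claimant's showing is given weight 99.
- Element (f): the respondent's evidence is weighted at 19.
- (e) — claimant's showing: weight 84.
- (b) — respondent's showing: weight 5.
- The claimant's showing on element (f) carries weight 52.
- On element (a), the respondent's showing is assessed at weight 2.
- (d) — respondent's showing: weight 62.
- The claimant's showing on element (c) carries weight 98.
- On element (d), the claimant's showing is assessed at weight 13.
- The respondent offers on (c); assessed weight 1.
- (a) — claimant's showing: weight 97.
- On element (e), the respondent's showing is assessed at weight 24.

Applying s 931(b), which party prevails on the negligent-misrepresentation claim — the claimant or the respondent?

Stage 1 (claimant, proof excluding reasonable doubt, weight exceeds 93): (a) net 97−2=95 > 93 — meets; (b) net 99−5=94 > 93 — meets; (c) net 98−1=97 > 93 — meets.
  The claimant carries Stage 1; the respondent now bears the burden.
Stage 2 (respondent, the balance of probabilities, weight is at least 51): (d) net 62−13=49 < 51 — fails.
  Stage 2 not carried; the respondent fails its burden.
The claimant prevails.

claimant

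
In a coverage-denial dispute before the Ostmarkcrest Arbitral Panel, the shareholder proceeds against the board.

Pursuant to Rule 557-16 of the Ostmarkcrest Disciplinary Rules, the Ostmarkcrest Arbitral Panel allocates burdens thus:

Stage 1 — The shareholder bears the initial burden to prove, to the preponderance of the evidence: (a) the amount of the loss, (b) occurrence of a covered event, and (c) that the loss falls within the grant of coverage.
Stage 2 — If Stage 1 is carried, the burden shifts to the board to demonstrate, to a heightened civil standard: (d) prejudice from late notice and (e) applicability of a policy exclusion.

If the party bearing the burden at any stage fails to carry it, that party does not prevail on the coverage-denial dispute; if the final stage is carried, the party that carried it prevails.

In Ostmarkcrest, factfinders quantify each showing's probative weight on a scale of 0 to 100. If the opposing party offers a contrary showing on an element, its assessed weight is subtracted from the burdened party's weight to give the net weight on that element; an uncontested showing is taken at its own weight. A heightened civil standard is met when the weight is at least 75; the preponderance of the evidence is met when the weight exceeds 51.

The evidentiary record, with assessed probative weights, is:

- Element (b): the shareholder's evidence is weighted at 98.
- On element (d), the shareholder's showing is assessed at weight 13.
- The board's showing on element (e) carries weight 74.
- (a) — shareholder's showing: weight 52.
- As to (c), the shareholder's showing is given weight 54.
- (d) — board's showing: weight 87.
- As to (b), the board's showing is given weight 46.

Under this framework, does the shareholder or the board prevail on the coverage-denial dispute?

At Stage 1 the shareholder must meet the preponderance of the evidence (weight exceeds 51): on (a) the weight is 52, which does exceed 51, so (a) meets the standard; on (b) the weight is 98 less the opposing 46 gives net 52, > 51, so (b) meets the standard; on (c) the weight is 54, > 51, so (c) meets the standard.
  The shareholder carries Stage 1; the board now bears the burden.
At Stage 2 the board must meet a heightened civil standard (weight is at least 75): on (d) the weight is 87 less the opposing 13 gives net 74, < 75, so (d) does not meet the standard; on (e) the weight is 74, < 75, so (e) does not meet the standard.
  Not every element is met, so the board fails to carry Stage 2.
The analysis ends at Stage 2; the shareholder prevails.

shareholder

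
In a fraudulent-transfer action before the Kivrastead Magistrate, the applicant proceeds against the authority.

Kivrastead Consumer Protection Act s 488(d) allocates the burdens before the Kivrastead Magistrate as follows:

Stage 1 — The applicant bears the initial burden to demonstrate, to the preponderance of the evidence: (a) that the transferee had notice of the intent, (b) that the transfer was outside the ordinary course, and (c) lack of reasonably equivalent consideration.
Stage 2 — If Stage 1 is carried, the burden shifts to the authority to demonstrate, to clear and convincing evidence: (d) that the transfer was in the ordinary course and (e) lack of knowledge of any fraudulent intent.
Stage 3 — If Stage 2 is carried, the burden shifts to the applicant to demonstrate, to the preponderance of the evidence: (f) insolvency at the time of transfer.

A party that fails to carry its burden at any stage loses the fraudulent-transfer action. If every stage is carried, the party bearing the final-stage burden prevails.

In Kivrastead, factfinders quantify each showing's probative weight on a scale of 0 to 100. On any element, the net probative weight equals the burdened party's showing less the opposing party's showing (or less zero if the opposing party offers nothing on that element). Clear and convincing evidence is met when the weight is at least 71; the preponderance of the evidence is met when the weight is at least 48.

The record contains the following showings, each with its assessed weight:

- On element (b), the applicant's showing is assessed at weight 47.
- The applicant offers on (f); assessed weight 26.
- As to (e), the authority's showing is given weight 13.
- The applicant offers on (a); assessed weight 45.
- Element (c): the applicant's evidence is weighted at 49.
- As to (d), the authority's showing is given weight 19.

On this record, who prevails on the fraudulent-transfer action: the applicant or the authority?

At Stage 1 the applicant must meet the preponderance of the evidence (weight is at least 48): on (a) the weight is 45, which does not reach 48, so (a) does not meet the standard; on (b) the weight is 47, < 48, so (b) does not meet the standard; on (c) the weight is 49, which does reach 48, so (c) meets the standard.
  Stage 1 not carried; the applicant fails its burden.
So the authority prevails.

authority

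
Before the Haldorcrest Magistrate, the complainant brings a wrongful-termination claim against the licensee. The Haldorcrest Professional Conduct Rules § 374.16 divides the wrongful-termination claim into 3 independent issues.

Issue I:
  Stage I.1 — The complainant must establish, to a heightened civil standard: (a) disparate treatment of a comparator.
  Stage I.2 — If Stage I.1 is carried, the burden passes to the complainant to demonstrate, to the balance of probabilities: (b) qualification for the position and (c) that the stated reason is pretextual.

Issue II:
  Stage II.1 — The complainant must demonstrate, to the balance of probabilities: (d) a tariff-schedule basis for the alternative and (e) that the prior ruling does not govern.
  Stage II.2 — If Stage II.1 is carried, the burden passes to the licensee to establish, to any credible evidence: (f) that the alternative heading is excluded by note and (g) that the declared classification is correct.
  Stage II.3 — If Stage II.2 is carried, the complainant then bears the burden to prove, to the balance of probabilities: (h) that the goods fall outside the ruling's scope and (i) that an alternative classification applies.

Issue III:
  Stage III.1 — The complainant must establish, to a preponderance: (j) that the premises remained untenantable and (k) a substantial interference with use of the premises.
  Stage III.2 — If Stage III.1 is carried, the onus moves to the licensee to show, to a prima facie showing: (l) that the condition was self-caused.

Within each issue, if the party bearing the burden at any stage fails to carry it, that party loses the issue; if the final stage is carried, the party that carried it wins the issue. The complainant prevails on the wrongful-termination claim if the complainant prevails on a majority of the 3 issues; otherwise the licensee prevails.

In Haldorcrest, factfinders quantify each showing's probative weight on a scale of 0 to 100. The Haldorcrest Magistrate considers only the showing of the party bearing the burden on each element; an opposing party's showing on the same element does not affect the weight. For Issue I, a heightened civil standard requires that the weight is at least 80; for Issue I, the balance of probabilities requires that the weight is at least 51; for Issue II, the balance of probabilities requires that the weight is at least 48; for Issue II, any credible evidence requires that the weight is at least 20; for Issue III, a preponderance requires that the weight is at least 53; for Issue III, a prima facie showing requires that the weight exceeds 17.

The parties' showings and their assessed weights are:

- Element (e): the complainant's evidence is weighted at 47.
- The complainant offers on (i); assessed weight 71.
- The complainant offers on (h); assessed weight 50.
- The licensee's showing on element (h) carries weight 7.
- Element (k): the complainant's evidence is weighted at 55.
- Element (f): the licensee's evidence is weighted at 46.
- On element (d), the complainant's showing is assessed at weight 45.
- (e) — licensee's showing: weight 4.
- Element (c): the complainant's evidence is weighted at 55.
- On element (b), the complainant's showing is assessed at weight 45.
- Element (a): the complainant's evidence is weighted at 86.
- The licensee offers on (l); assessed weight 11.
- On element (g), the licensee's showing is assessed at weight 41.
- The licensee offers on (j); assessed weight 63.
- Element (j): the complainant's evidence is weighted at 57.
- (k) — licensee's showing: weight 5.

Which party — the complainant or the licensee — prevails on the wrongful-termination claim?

— Issue I —
At Stage I.1 the complainant must meet a heightened civil standard (weight is at least 80): on (a) the weight is 86, ≥ 80, so (a) meets the standard.
  Stage I.1 carried; the burden remains with the complainant.
At Stage I.2 the complainant must meet the balance of probabilities (weight is at least 51): on (b) the weight is 45, which does not reach 51, so (b) does not meet the standard; on (c) the weight is 55, which does reach 51, so (c) meets the standard.
  The complainant does not carry Stage I.2.
The licensee prevails on this issue.
— Issue II —
At Stage II.1 the complainant must meet the balance of probabilities (weight is at least 48): on (d) the weight is 45, < 48, so (d) does not meet the standard; on (e) the weight is 47 (the licensee's 4 is given no effect), which does not reach 48, so (e) does not meet the standard.
  The complainant does not carry Stage II.1.
The licensee prevails on this issue.
— Issue III —
At Stage III.1 the complainant must meet a preponderance (weight is at least 53): on (j) the weight is 57 (the licensee's 63 is given no effect), which does reach 53, so (j) meets the standard; on (k) the weight is 55 (the licensee's 5 is given no effect), which does reach 53, so (k) meets the standard.
  Stage III.1 is satisfied; the onus moves to the licensee.
At Stage III.2 the licensee must meet a prima facie showing (weight exceeds 17): on (l) the weight is 11, which does not exceed 17, so (l) does not meet the standard.
  Stage III.2 not carried; the licensee fails its burden.
The analysis ends at Stage III.2; the complainant prevails on this issue.
Per-issue: Issue I → licensee; Issue II → licensee; Issue III → complainant. The complainant must prevail on a majority of issues; overall, the licensee prevails.

licensee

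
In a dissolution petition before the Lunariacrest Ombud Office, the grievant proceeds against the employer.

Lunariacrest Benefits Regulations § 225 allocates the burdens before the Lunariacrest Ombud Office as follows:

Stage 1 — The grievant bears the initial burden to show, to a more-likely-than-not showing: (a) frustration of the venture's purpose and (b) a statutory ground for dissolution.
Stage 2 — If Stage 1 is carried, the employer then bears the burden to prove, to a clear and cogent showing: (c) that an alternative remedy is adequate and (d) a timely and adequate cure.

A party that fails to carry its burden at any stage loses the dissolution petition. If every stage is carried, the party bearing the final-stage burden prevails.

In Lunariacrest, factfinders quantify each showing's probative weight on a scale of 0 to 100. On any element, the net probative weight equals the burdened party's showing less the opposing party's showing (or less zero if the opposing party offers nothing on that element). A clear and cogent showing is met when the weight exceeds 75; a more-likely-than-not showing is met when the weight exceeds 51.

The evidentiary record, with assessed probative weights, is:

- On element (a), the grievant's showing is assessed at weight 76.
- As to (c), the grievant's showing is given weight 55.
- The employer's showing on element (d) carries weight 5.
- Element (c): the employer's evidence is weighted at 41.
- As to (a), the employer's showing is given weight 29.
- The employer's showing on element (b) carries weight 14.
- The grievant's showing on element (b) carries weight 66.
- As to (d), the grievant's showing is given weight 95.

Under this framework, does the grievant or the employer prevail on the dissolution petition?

Stage 1 — burden on grievant; standard: a more-likely-than-not showing (weight exceeds 51).
    (a): 76 − 29 = 47 ≤ 51 [not met]
    (b): 66 − 14 = 52 > 51 [met]
  The grievant does not carry Stage 1.
The analysis ends at Stage 1; the employer prevails.

employer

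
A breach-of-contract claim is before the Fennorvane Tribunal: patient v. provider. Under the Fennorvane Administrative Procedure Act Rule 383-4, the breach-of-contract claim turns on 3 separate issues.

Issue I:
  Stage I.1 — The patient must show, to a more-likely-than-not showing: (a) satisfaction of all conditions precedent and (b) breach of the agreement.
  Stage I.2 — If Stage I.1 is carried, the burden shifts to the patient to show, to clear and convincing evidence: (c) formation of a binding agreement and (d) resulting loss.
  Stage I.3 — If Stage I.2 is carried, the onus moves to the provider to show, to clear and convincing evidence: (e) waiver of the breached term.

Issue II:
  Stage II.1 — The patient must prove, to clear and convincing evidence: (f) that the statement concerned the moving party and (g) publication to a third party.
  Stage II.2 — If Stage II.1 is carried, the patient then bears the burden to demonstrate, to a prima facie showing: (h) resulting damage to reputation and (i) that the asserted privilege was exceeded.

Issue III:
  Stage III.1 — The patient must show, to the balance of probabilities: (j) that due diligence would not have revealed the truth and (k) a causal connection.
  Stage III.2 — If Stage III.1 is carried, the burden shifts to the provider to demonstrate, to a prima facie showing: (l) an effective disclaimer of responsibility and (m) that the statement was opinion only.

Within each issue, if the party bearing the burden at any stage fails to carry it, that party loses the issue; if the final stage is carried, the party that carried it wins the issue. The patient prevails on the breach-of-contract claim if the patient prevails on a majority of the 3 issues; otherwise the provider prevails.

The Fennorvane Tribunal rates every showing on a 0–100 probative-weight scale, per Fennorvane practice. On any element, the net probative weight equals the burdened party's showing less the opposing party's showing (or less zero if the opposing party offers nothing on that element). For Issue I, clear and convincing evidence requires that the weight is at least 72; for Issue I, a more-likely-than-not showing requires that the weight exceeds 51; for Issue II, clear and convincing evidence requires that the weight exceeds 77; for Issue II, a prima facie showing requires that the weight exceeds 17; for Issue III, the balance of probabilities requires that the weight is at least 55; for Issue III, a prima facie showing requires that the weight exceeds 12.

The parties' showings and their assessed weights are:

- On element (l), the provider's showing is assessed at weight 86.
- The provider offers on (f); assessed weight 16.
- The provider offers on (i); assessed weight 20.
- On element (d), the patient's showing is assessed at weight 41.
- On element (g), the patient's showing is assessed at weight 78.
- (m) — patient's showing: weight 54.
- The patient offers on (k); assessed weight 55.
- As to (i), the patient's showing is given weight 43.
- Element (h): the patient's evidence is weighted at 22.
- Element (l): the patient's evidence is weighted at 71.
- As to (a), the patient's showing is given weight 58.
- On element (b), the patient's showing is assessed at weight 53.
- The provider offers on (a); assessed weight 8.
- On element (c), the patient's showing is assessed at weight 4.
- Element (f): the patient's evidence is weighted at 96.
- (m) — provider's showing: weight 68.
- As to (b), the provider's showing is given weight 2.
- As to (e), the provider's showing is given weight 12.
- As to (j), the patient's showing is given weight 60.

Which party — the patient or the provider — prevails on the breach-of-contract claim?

provider

— Issue I —
Stage I.1 (patient, a more-likely-than-not showing, weight exceeds 51): (a) net 58−8=50 ≤ 51 — fails; (b) net 53−2=51 ≤ 51 — fails.
  Not every element is met, so the patient fails to carry Stage I.1.
So the provider prevails on this issue.
— Issue II —
At Stage II.1 the patient must meet clear and convincing evidence (weight exceeds 77): on (f) the weight is 96 less the opposing 16 gives net 80, > 77, so (f) meets the standard; on (g) the weight is 78, which does exceed 77, so (g) meets the standard.
  Stage II.1 is satisfied; the patient continues to bear the burden.
At Stage II.2 the patient must meet a prima facie showing (weight exceeds 17): on (h) the weight is 22, which does exceed 17, so (h) meets the standard; on (i) the weight is 43 less the opposing 20 gives net 23, which does exceed 17, so (i) meets the standard.
  Stage II.2 carried; the final stage is satisfied.
Every stage carried; the patient prevails on this issue.
— Issue III —
Stage III.1 — burden on patient; standard: the balance of probabilities (weight is at least 55).
    (j): 60 ≥ 55 [met]
    (k): 55 ≥ 55 [met]
  The patient carries Stage III.1; the provider now bears the burden.
Stage III.2 — burden on provider; standard: a prima facie showing (weight exceeds 12).
    (l): 86 − 71 = 15 > 12 [met]
    (m): 68 − 54 = 14 > 12 [met]
  The provider carries the last stage.
With every stage satisfied, the provider prevails on this issue.
Per-issue: Issue I → provider; Issue II → patient; Issue III → provider. The patient must prevail on a majority of issues; overall, the provider prevails.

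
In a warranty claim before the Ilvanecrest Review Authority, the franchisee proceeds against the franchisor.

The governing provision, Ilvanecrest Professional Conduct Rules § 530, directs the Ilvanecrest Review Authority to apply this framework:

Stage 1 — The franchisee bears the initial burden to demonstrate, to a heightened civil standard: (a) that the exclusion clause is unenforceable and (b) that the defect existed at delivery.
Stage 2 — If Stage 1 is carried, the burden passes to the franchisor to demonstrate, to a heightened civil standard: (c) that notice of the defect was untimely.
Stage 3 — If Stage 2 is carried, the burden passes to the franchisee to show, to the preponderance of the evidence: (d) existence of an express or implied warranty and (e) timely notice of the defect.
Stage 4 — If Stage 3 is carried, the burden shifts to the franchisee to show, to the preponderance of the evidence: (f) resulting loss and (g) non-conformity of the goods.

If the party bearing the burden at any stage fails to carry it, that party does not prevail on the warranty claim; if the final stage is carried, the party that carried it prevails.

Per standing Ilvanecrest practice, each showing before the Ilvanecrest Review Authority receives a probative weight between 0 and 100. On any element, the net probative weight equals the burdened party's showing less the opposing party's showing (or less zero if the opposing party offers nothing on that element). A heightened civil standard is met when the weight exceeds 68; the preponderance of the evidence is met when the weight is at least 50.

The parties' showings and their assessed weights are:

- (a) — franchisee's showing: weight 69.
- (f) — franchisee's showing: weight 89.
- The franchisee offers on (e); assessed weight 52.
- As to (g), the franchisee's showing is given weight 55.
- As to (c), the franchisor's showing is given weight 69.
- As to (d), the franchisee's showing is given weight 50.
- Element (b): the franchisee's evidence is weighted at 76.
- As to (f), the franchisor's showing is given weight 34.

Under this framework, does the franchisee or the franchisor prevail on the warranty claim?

Stage 1 — burden on franchisee; standard: a heightened civil standard (weight exceeds 68).
    (a): 69 > 68 [met]
    (b): 76 > 68 [met]
  Stage 1 carried; the burden shifts to the franchisor.
Stage 2 — burden on franchisor; standard: a heightened civil standard (weight exceeds 68).
    (c): 69 > 68 [met]
  All elements met. The burden passes to the franchisee.
Stage 3 — burden on franchisee; standard: the preponderance of the evidence (weight is at least 50).
    (d): 50 ≥ 50 [met]
    (e): 52 ≥ 50 [met]
  All elements met. The franchisee retains the burden for Stage 4.
Stage 4 — burden on franchisee; standard: the preponderance of the evidence (weight is at least 50).
    (f): 89 − 34 = 55 ≥ 50 [met]
    (g): 55 ≥ 50 [met]
  The franchisee carries the last stage.
With every stage satisfied, the franchisee prevails.

franchisee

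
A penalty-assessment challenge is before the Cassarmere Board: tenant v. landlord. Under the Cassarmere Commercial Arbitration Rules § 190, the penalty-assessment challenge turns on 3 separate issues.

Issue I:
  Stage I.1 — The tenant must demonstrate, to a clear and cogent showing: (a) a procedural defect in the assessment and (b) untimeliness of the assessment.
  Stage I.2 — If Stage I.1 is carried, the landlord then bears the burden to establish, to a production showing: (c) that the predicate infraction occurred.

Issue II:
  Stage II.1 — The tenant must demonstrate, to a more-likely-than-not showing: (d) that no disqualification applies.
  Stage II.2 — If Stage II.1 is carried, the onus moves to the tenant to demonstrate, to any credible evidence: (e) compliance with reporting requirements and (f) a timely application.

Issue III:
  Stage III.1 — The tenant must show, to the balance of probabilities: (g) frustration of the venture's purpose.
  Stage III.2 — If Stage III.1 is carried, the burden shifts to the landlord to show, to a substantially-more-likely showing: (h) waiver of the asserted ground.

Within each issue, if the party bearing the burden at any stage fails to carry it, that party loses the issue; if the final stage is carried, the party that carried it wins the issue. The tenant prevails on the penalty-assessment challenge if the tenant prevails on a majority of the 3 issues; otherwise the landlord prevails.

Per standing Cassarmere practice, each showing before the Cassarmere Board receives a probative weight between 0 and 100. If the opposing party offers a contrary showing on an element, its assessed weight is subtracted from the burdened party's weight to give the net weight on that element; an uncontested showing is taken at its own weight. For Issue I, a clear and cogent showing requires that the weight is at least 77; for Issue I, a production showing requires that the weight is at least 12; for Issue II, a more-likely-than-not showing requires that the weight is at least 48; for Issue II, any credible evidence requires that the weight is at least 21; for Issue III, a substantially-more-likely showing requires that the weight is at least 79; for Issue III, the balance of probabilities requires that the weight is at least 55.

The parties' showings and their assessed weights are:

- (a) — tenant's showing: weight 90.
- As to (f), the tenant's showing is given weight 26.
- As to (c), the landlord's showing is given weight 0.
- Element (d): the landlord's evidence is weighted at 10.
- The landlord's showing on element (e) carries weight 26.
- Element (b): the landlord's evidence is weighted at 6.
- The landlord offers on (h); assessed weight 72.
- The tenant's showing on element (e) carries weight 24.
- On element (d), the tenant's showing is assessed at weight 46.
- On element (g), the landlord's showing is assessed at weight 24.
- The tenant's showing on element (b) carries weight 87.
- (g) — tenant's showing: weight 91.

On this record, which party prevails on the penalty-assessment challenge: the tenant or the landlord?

tenant

— Issue I —
Stage I.1 (tenant, a clear and cogent showing, weight is at least 77): (a) 90 ≥ 77 — meets; (b) net 87−6=81 ≥ 77 — meets.
  Stage I.1 is satisfied; the onus moves to the landlord.
Stage I.2 (landlord, a production showing, weight is at least 12): (c) 0 < 12 — fails.
  Stage I.2 not carried; the landlord fails its burden.
So the tenant prevails on this issue.
— Issue II —
Stage II.1 (tenant, a more-likely-than-not showing, weight is at least 48): (d) net 46−10=36 < 48 — fails.
  Stage II.1 not carried; the tenant fails its burden.
The landlord prevails on this issue.
— Issue III —
Stage III.1 — burden on tenant; standard: the balance of probabilities (weight is at least 55).
    (g): 91 − 24 = 67 ≥ 55 [met]
  All elements met. The burden passes to the landlord.
Stage III.2 — burden on landlord; standard: a substantially-more-likely showing (weight is at least 79).
    (h): 72 < 79 [not met]
  Not every element is met, so the landlord fails to carry Stage III.2.
The tenant prevails on this issue.
Per-issue: Issue I → tenant; Issue II → landlord; Issue III → tenant. The tenant must prevail on a majority of issues; overall, the tenant prevails.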